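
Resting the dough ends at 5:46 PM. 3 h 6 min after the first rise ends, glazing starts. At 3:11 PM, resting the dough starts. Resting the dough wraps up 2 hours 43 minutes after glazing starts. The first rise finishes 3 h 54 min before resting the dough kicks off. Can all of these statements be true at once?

The first rise ends at 3:11 PM − 234 min = 11:17 AM.
Glazing starts at 11:17 AM + 186 min = 2:23 PM.
Resting the dough ends at 2:23 PM + 163 min = 5:06 PM.
But resting the dough is also said to end at 5:46 PM — a 40-minute conflict.

No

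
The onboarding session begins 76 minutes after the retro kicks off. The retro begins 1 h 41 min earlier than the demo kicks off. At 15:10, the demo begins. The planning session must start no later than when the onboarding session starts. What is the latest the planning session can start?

The retro starts at 15:10 − 101 min = 13:29.
The onboarding session starts at 13:29 + 76 min = 14:45.
The planning session is bounded by the onboarding session, so the latest it can start is 14:45.

14:45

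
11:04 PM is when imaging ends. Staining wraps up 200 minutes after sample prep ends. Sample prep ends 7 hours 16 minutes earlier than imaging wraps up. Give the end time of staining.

Sample prep ends at 11:04 PM − 436 min = 3:48 PM.
Staining ends at 3:48 PM + 200 min = 7:08 PM.

7:08 PM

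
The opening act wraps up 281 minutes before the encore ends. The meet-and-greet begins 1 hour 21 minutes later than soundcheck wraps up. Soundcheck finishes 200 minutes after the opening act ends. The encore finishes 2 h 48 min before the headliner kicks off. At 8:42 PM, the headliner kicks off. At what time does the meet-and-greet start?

5:54 PM

The encore ends at 8:42 PM − 168 min = 5:54 PM.
The opening act ends at 5:54 PM − 281 min = 1:13 PM.
Soundcheck ends at 1:13 PM + 200 min = 4:33 PM.
The meet-and-greet starts at 4:33 PM + 81 min = 5:54 PM.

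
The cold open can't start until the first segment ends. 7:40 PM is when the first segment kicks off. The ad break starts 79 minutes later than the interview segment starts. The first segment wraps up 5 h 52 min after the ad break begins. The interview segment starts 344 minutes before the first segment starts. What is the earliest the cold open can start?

The interview segment starts at 7:40 PM − 344 min = 1:56 PM.
The ad break starts at 1:56 PM + 79 min = 3:15 PM.
The first segment ends at 3:15 PM + 352 min = 9:07 PM.
The cold open is bounded by the first segment, so the earliest it can start is 9:07 PM.

9:07 PM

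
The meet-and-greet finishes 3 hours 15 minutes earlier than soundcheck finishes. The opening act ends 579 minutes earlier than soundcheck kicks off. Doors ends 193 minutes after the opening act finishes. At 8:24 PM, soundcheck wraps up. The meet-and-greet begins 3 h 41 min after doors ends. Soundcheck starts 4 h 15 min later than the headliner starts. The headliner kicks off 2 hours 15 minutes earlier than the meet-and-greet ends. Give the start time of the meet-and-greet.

The meet-and-greet ends at 8:24 PM − 195 min = 5:09 PM.
The headliner starts at 5:09 PM − 135 min = 2:54 PM.
Soundcheck starts at 2:54 PM + 255 min = 7:09 PM.
The opening act ends at 7:09 PM − 579 min = 9:30 AM.
Doors ends at 9:30 AM + 193 min = 12:43 PM.
The meet-and-greet starts at 12:43 PM + 221 min = 4:24 PM.

4:24 PM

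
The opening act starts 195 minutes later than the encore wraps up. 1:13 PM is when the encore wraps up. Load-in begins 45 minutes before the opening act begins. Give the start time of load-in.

The opening act starts at 1:13 PM + 195 min = 4:28 PM.
Load-in starts at 4:28 PM − 45 min = 3:43 PM.

3:43 PM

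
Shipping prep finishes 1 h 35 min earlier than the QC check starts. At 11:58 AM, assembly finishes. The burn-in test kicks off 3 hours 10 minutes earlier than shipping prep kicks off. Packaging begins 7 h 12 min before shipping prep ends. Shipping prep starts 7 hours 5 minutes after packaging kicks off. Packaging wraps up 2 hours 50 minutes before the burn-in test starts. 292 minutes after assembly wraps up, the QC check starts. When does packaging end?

The QC check starts at 11:58 AM + 292 min = 4:50 PM.
Shipping prep ends at 4:50 PM − 95 min = 3:15 PM.
Packaging starts at 3:15 PM − 432 min = 8:03 AM.
Shipping prep starts at 8:03 AM + 425 min = 3:08 PM.
The burn-in test starts at 3:08 PM − 190 min = 11:58 AM.
Packaging ends at 11:58 AM − 170 min = 9:08 AM.

9:08 AM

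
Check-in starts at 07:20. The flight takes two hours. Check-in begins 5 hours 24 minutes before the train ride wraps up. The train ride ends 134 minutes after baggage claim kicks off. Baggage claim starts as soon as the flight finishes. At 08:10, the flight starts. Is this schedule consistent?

The flight ends at 08:10 + 120 min = 10:10.
So baggage claim starts at 10:10.
The train ride ends at 10:10 + 134 min = 12:24.
Check-in starts at 12:24 − 324 min = 07:00.
But check-in is also said to start at 07:20 — a 20-minute conflict.

No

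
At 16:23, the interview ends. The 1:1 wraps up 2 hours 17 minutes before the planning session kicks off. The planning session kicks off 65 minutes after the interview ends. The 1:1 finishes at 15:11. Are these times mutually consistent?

The planning session starts at 16:23 + 65 min = 17:28.
The 1:1 ends at 17:28 − 137 min = 15:11.
That matches the stated 15:11, so the schedule is consistent.

Yes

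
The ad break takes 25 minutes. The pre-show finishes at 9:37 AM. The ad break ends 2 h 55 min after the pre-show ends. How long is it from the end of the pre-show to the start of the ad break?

150 minutes

The ad break ends at 9:37 AM + 175 min = 12:32 PM.
The ad break starts at 12:32 PM − 25 min = 12:07 PM.
From 9:37 AM to 12:07 PM is 150 minutes.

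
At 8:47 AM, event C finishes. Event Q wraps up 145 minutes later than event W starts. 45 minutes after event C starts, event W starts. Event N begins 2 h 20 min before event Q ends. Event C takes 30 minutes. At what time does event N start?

9:07 AM

Event C starts at 8:47 AM − 30 min = 8:17 AM.
Event W starts at 8:17 AM + 45 min = 9:02 AM.
Event Q ends at 9:02 AM + 145 min = 11:27 AM.
Event N starts at 11:27 AM − 140 min = 9:07 AM.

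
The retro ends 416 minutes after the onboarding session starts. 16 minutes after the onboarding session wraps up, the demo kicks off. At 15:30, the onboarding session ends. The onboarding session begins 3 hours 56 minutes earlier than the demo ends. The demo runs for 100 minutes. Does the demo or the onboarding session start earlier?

the onboarding session

The demo starts at 15:30 + 16 min = 15:46.
The demo ends at 15:46 + 100 min = 17:26.
The onboarding session starts at 17:26 − 236 min = 13:30.
The demo starts at 15:46 and the onboarding session starts at 13:30, so the onboarding session is first.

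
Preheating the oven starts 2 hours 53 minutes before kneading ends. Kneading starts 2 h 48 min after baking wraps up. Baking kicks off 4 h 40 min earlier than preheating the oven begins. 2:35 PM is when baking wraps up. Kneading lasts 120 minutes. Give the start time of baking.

Kneading starts at 2:35 PM + 168 min = 5:23 PM.
Kneading ends at 5:23 PM + 120 min = 7:23 PM.
Preheating the oven starts at 7:23 PM − 173 min = 4:30 PM.
Baking starts at 4:30 PM − 280 min = 11:50 AM.

11:50 AM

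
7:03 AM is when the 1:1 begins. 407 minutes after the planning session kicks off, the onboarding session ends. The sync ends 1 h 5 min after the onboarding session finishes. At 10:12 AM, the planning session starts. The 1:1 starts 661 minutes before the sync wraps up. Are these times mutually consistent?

The onboarding session ends at 10:12 AM + 407 min = 4:59 PM.
The sync ends at 4:59 PM + 65 min = 6:04 PM.
The 1:1 starts at 6:04 PM − 661 min = 7:03 AM.
That matches the stated 7:03 AM, so the schedule is consistent.

Yes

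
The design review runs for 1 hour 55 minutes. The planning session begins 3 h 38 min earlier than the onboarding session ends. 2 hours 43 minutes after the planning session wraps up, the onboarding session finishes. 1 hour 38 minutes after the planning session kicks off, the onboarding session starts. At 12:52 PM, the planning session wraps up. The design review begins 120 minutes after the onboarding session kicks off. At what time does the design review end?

5:30 PM

The onboarding session ends at 12:52 PM + 163 min = 3:35 PM.
The planning session starts at 3:35 PM − 218 min = 11:57 AM.
The onboarding session starts at 11:57 AM + 98 min = 1:35 PM.
The design review starts at 1:35 PM + 120 min = 3:35 PM.
The design review ends at 3:35 PM + 115 min = 5:30 PM.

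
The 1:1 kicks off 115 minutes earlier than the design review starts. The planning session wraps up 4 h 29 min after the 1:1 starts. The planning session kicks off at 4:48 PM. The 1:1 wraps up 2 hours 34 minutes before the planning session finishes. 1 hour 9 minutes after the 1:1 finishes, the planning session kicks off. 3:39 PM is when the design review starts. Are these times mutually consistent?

The 1:1 starts at 3:39 PM − 115 min = 1:44 PM.
The planning session ends at 1:44 PM + 269 min = 6:13 PM.
The 1:1 ends at 6:13 PM − 154 min = 3:39 PM.
The planning session starts at 3:39 PM + 69 min = 4:48 PM.
That matches the stated 4:48 PM, so the schedule is consistent.

Yes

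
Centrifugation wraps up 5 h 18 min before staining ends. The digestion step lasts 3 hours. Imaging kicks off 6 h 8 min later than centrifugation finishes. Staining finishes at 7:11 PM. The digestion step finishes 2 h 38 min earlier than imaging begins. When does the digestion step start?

2:23 PM

Centrifugation ends at 7:11 PM − 318 min = 1:53 PM.
Imaging starts at 1:53 PM + 368 min = 8:01 PM.
The digestion step ends at 8:01 PM − 158 min = 5:23 PM.
The digestion step starts at 5:23 PM − 180 min = 2:23 PM.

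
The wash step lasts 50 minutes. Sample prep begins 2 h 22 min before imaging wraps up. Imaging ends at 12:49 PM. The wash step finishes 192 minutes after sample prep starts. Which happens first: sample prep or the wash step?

Sample prep starts at 12:49 PM − 142 min = 10:27 AM.
The wash step ends at 10:27 AM + 192 min = 1:39 PM.
The wash step starts at 1:39 PM − 50 min = 12:49 PM.
Sample prep starts at 10:27 AM and the wash step starts at 12:49 PM, so sample prep is first.

sample prep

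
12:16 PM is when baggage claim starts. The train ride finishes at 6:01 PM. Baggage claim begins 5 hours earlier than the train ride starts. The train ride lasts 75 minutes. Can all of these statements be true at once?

The train ride starts at 6:01 PM − 75 min = 4:46 PM.
Baggage claim starts at 4:46 PM − 300 min = 11:46 AM.
But baggage claim is also said to start at 12:16 PM — a 30-minute conflict.

No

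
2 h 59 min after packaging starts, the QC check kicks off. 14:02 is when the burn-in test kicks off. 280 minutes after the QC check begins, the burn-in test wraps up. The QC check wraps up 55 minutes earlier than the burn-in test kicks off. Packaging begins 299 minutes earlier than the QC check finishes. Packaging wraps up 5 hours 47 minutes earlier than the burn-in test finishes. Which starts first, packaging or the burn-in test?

packaging

The QC check ends at 14:02 − 55 min = 13:07.
Packaging starts at 13:07 − 299 min = 08:08.
Packaging starts at 08:08 and the burn-in test starts at 14:02, so packaging is first.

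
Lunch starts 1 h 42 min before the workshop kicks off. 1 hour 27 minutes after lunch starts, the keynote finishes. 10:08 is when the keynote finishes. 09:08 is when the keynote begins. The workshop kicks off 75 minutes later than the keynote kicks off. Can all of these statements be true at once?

Yes

The workshop starts at 09:08 + 75 min = 10:23.
Lunch starts at 10:23 − 102 min = 08:41.
The keynote ends at 08:41 + 87 min = 10:08.
That matches the stated 10:08, so the schedule is consistent.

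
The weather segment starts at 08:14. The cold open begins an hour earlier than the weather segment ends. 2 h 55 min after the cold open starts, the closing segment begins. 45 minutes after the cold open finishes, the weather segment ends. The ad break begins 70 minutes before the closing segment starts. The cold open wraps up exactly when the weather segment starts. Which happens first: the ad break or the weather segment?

the weather segment

The cold open ends at 08:14.
The weather segment ends at 08:14 + 45 min = 08:59.
The cold open starts at 08:59 − 60 min = 07:59.
The closing segment starts at 07:59 + 175 min = 10:54.
The ad break starts at 10:54 − 70 min = 09:44.
The ad break starts at 09:44 and the weather segment starts at 08:14, so the weather segment is first.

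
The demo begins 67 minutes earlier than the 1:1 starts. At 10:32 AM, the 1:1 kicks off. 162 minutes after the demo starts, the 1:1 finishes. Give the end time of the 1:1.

12:07 PM

The demo starts at 10:32 AM − 67 min = 9:25 AM.
The 1:1 ends at 9:25 AM + 162 min = 12:07 PM.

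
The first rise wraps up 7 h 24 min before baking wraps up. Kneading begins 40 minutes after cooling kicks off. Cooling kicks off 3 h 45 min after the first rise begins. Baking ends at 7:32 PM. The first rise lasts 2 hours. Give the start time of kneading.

The first rise ends at 7:32 PM − 444 min = 12:08 PM.
The first rise starts at 12:08 PM − 120 min = 10:08 AM.
Cooling starts at 10:08 AM + 225 min = 1:53 PM.
Kneading starts at 1:53 PM + 40 min = 2:33 PM.

2:33 PM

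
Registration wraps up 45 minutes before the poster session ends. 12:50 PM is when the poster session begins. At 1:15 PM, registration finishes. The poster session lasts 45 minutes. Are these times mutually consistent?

No

The poster session ends at 12:50 PM + 45 min = 1:35 PM.
Registration ends at 1:35 PM − 45 min = 12:50 PM.
But registration is also said to end at 1:15 PM — a 25-minute conflict.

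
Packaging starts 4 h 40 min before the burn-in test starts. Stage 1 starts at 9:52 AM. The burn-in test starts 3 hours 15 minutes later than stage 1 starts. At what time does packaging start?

8:27 AM

The burn-in test starts at 9:52 AM + 195 min = 1:07 PM.
Packaging starts at 1:07 PM − 280 min = 8:27 AM.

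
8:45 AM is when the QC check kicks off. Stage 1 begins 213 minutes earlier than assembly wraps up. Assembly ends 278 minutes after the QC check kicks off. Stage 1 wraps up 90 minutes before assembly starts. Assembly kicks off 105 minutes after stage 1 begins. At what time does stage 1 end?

10:05 AM

Assembly ends at 8:45 AM + 278 min = 1:23 PM.
Stage 1 starts at 1:23 PM − 213 min = 9:50 AM.
Assembly starts at 9:50 AM + 105 min = 11:35 AM.
Stage 1 ends at 11:35 AM − 90 min = 10:05 AM.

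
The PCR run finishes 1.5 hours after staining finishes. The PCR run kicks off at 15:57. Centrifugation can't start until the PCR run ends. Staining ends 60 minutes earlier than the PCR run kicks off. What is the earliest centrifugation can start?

Staining ends at 15:57 − 60 min = 14:57.
The PCR run ends at 14:57 + 90 min = 16:27.
Centrifugation is bounded by the PCR run, so the earliest it can start is 16:27.

16:27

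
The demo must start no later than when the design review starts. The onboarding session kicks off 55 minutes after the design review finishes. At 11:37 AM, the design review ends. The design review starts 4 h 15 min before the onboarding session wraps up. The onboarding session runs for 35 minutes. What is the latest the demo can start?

The onboarding session starts at 11:37 AM + 55 min = 12:32 PM.
The onboarding session ends at 12:32 PM + 35 min = 1:07 PM.
The design review starts at 1:07 PM − 255 min = 8:52 AM.
The demo is bounded by the design review, so the latest it can start is 8:52 AM.

8:52 AM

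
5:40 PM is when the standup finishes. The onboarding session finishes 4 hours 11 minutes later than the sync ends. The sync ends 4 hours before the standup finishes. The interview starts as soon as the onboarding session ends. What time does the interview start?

The sync ends at 5:40 PM − 240 min = 1:40 PM.
The onboarding session ends at 1:40 PM + 251 min = 5:51 PM.
So the interview starts at 5:51 PM.

5:51 PM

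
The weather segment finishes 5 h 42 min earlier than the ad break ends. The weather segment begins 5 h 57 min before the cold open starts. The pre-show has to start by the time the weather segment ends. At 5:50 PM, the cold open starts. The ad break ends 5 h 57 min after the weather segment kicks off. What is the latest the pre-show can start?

The weather segment starts at 5:50 PM − 357 min = 11:53 AM.
The ad break ends at 11:53 AM + 357 min = 5:50 PM.
The weather segment ends at 5:50 PM − 342 min = 12:08 PM.
The pre-show is bounded by the weather segment, so the latest it can start is 12:08 PM.

12:08 PM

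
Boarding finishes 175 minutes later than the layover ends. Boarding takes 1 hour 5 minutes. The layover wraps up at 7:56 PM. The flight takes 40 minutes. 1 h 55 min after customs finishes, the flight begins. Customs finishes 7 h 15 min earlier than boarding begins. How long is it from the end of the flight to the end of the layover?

Boarding ends at 7:56 PM + 175 min = 10:51 PM.
Boarding starts at 10:51 PM − 65 min = 9:46 PM.
Customs ends at 9:46 PM − 435 min = 2:31 PM.
The flight starts at 2:31 PM + 115 min = 4:26 PM.
The flight ends at 4:26 PM + 40 min = 5:06 PM.
From 5:06 PM to 7:56 PM is 2 h 50 min.

2 h 50 min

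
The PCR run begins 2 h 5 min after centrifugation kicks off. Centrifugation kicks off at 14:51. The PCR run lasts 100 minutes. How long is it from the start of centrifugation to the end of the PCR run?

225 minutes

The PCR run starts at 14:51 + 125 min = 16:56.
The PCR run ends at 16:56 + 100 min = 18:36.
From 14:51 to 18:36 is 225 minutes.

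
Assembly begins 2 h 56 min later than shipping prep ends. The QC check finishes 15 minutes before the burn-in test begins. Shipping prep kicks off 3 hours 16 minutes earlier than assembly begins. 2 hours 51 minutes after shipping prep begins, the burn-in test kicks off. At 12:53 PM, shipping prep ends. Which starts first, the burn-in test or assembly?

the burn-in test

Assembly starts at 12:53 PM + 176 min = 3:49 PM.
Shipping prep starts at 3:49 PM − 196 min = 12:33 PM.
The burn-in test starts at 12:33 PM + 171 min = 3:24 PM.
The burn-in test starts at 3:24 PM and assembly starts at 3:49 PM, so the burn-in test is first.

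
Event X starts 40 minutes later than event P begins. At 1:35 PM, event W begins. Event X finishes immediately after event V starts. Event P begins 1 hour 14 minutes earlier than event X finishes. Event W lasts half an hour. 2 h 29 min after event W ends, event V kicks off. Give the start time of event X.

4:00 PM

Event W ends at 1:35 PM + 30 min = 2:05 PM.
Event V starts at 2:05 PM + 149 min = 4:34 PM.
So event X ends at 4:34 PM.
Event P starts at 4:34 PM − 74 min = 3:20 PM.
Event X starts at 3:20 PM + 40 min = 4:00 PM.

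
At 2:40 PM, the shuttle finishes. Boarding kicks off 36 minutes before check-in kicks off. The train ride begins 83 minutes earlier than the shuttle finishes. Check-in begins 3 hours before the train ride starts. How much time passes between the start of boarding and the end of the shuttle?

The train ride starts at 2:40 PM − 83 min = 1:17 PM.
Check-in starts at 1:17 PM − 180 min = 10:17 AM.
Boarding starts at 10:17 AM − 36 min = 9:41 AM.
From 9:41 AM to 2:40 PM is 4 h 59 min.

4 h 59 min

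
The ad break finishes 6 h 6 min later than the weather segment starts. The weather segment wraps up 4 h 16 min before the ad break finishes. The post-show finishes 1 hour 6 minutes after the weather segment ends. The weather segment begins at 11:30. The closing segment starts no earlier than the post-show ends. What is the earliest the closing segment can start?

The ad break ends at 11:30 + 366 min = 17:36.
The weather segment ends at 17:36 − 256 min = 13:20.
The post-show ends at 13:20 + 66 min = 14:26.
The closing segment is bounded by the post-show, so the earliest it can start is 14:26.

14:26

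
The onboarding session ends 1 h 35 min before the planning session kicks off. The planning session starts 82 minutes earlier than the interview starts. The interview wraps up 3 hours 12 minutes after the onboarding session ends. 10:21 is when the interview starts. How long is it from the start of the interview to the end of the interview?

The planning session starts at 10:21 − 82 min = 08:59.
The onboarding session ends at 08:59 − 95 min = 07:24.
The interview ends at 07:24 + 192 min = 10:36.
From 10:21 to 10:36 is 15 minutes.

15 minutes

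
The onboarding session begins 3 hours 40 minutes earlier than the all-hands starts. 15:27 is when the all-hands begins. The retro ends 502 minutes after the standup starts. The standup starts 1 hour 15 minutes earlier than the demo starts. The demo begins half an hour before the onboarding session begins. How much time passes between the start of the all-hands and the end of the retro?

The onboarding session starts at 15:27 − 220 min = 11:47.
The demo starts at 11:47 − 30 min = 11:17.
The standup starts at 11:17 − 75 min = 10:02.
The retro ends at 10:02 + 502 min = 18:24.
From 15:27 to 18:24 is 177 minutes.

177 minutes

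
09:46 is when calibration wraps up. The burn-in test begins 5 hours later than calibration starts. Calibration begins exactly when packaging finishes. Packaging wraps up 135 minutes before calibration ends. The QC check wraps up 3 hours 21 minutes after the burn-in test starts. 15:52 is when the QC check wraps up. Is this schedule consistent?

Packaging ends at 09:46 − 135 min = 07:31.
So calibration starts at 07:31.
The burn-in test starts at 07:31 + 300 min = 12:31.
The QC check ends at 12:31 + 201 min = 15:52.
That matches the stated 15:52, so the schedule is consistent.

Yes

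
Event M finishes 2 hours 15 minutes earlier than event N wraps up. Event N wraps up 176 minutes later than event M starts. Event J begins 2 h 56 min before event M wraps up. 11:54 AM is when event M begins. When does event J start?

9:39 AM

Event N ends at 11:54 AM + 176 min = 2:50 PM.
Event M ends at 2:50 PM − 135 min = 12:35 PM.
Event J starts at 12:35 PM − 176 min = 9:39 AM.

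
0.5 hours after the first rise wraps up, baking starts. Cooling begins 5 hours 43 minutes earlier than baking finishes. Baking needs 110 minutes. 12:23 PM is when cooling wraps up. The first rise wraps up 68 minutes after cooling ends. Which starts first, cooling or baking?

cooling

The first rise ends at 12:23 PM + 68 min = 1:31 PM.
Baking starts at 1:31 PM + 30 min = 2:01 PM.
Baking ends at 2:01 PM + 110 min = 3:51 PM.
Cooling starts at 3:51 PM − 343 min = 10:08 AM.
Cooling starts at 10:08 AM and baking starts at 2:01 PM, so cooling is first.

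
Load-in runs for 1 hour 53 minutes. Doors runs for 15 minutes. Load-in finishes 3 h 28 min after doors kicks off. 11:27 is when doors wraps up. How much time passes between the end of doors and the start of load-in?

80 minutes

Doors starts at 11:27 − 15 min = 11:12.
Load-in ends at 11:12 + 208 min = 14:40.
Load-in starts at 14:40 − 113 min = 12:47.
From 11:27 to 12:47 is 80 minutes.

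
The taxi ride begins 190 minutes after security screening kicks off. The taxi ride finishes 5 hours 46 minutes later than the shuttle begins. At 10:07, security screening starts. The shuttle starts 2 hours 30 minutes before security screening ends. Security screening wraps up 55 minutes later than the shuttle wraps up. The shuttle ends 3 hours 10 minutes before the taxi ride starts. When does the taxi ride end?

14:18

The taxi ride starts at 10:07 + 190 min = 13:17.
The shuttle ends at 13:17 − 190 min = 10:07.
Security screening ends at 10:07 + 55 min = 11:02.
The shuttle starts at 11:02 − 150 min = 08:32.
The taxi ride ends at 08:32 + 346 min = 14:18.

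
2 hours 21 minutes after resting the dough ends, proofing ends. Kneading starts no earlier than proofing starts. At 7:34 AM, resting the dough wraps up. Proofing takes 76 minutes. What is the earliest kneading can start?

Proofing ends at 7:34 AM + 141 min = 9:55 AM.
Proofing starts at 9:55 AM − 76 min = 8:39 AM.
Kneading is bounded by proofing, so the earliest it can start is 8:39 AM.

8:39 AM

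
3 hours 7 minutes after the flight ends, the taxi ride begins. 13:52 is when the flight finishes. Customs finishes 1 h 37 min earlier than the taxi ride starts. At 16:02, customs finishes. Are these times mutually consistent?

The taxi ride starts at 13:52 + 187 min = 16:59.
Customs ends at 16:59 − 97 min = 15:22.
But customs is also said to end at 16:02 — a 40-minute conflict.

No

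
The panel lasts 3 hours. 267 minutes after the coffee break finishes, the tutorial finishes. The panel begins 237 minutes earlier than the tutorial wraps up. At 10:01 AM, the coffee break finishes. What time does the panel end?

1:31 PM

The tutorial ends at 10:01 AM + 267 min = 2:28 PM.
The panel starts at 2:28 PM − 237 min = 10:31 AM.
The panel ends at 10:31 AM + 180 min = 1:31 PM.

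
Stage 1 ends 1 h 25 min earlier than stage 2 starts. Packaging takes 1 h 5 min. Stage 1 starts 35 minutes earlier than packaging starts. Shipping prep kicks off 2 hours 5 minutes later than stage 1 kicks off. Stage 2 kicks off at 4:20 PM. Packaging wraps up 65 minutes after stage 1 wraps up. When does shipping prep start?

Stage 1 ends at 4:20 PM − 85 min = 2:55 PM.
Packaging ends at 2:55 PM + 65 min = 4:00 PM.
Packaging starts at 4:00 PM − 65 min = 2:55 PM.
Stage 1 starts at 2:55 PM − 35 min = 2:20 PM.
Shipping prep starts at 2:20 PM + 125 min = 4:25 PM.

4:25 PM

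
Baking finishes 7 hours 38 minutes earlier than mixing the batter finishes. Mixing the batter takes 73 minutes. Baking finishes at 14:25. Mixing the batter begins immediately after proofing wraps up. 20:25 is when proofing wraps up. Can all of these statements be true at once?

No

Mixing the batter starts at 20:25.
Mixing the batter ends at 20:25 + 73 min = 21:38.
Baking ends at 21:38 − 458 min = 14:00.
But baking is also said to end at 14:25 — a 25-minute conflict.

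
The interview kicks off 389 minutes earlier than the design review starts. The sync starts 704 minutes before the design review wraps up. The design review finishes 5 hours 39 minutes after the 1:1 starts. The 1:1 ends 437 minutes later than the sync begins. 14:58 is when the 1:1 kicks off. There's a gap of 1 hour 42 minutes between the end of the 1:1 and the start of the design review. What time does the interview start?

11:23

The design review ends at 14:58 + 339 min = 20:37.
The sync starts at 20:37 − 704 min = 08:53.
The 1:1 ends at 08:53 + 437 min = 16:10.
The design review starts at 16:10 + 102 min = 17:52.
The interview starts at 17:52 − 389 min = 11:23.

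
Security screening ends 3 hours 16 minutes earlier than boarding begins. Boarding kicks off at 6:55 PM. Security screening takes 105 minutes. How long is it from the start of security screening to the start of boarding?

Security screening ends at 6:55 PM − 196 min = 3:39 PM.
Security screening starts at 3:39 PM − 105 min = 1:54 PM.
From 1:54 PM to 6:55 PM is 5 hours 1 minute.

5 hours 1 minute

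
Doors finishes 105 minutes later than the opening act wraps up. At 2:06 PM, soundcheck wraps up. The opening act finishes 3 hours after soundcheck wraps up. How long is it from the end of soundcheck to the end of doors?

The opening act ends at 2:06 PM + 180 min = 5:06 PM.
Doors ends at 5:06 PM + 105 min = 6:51 PM.
From 2:06 PM to 6:51 PM is 4 h 45 min.

4 h 45 min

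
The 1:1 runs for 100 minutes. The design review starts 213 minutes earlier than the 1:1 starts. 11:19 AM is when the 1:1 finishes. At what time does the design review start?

6:06 AM

The 1:1 starts at 11:19 AM − 100 min = 9:39 AM.
The design review starts at 9:39 AM − 213 min = 6:06 AM.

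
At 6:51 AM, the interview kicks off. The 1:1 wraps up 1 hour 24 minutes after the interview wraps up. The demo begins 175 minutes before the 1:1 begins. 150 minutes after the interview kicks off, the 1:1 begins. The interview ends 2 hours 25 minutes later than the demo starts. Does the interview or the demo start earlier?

the demo

The 1:1 starts at 6:51 AM + 150 min = 9:21 AM.
The demo starts at 9:21 AM − 175 min = 6:26 AM.
The interview starts at 6:51 AM and the demo starts at 6:26 AM, so the demo is first.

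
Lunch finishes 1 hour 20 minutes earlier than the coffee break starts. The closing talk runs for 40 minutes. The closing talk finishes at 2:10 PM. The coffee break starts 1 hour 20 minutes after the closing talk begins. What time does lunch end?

1:30 PM

The closing talk starts at 2:10 PM − 40 min = 1:30 PM.
The coffee break starts at 1:30 PM + 80 min = 2:50 PM.
Lunch ends at 2:50 PM − 80 min = 1:30 PM.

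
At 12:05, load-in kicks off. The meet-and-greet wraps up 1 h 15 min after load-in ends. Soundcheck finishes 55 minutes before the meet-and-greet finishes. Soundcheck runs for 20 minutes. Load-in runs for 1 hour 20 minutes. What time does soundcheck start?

13:25

Load-in ends at 12:05 + 80 min = 13:25.
The meet-and-greet ends at 13:25 + 75 min = 14:40.
Soundcheck ends at 14:40 − 55 min = 13:45.
Soundcheck starts at 13:45 − 20 min = 13:25.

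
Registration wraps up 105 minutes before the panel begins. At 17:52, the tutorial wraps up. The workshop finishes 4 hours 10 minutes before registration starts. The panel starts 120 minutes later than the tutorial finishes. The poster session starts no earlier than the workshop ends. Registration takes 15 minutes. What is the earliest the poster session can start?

The panel starts at 17:52 + 120 min = 19:52.
Registration ends at 19:52 − 105 min = 18:07.
Registration starts at 18:07 − 15 min = 17:52.
The workshop ends at 17:52 − 250 min = 13:42.
The poster session is bounded by the workshop, so the earliest it can start is 13:42.

13:42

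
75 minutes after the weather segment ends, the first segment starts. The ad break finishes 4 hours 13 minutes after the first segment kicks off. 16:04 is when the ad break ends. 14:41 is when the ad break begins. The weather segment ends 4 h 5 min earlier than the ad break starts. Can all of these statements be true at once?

Yes

The weather segment ends at 14:41 − 245 min = 10:36.
The first segment starts at 10:36 + 75 min = 11:51.
The ad break ends at 11:51 + 253 min = 16:04.
That matches the stated 16:04, so the schedule is consistent.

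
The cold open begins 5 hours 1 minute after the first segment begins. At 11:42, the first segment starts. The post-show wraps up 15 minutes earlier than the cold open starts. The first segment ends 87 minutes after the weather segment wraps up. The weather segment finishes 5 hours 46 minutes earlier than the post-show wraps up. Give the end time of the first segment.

The cold open starts at 11:42 + 301 min = 16:43.
The post-show ends at 16:43 − 15 min = 16:28.
The weather segment ends at 16:28 − 346 min = 10:42.
The first segment ends at 10:42 + 87 min = 12:09.

12:09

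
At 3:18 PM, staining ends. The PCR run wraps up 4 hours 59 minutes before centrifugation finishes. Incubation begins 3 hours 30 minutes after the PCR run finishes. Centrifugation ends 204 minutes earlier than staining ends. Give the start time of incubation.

10:25 AM

Centrifugation ends at 3:18 PM − 204 min = 11:54 AM.
The PCR run ends at 11:54 AM − 299 min = 6:55 AM.
Incubation starts at 6:55 AM + 210 min = 10:25 AM.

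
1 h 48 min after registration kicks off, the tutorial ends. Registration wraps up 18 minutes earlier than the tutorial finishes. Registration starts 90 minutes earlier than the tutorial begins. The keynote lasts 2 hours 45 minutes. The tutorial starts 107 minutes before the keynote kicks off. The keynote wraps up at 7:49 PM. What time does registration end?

3:17 PM

The keynote starts at 7:49 PM − 165 min = 5:04 PM.
The tutorial starts at 5:04 PM − 107 min = 3:17 PM.
Registration starts at 3:17 PM − 90 min = 1:47 PM.
The tutorial ends at 1:47 PM + 108 min = 3:35 PM.
Registration ends at 3:35 PM − 18 min = 3:17 PM.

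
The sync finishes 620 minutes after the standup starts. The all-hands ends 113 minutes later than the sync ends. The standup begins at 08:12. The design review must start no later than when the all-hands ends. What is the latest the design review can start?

The sync ends at 08:12 + 620 min = 18:32.
The all-hands ends at 18:32 + 113 min = 20:25.
The design review is bounded by the all-hands, so the latest it can start is 20:25.

20:25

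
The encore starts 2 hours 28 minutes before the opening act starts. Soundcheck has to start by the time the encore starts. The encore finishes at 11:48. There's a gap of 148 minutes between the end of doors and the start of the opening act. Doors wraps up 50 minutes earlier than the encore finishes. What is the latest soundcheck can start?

10:58

Doors ends at 11:48 − 50 min = 10:58.
The opening act starts at 10:58 + 148 min = 13:26.
The encore starts at 13:26 − 148 min = 10:58.
Soundcheck is bounded by the encore, so the latest it can start is 10:58.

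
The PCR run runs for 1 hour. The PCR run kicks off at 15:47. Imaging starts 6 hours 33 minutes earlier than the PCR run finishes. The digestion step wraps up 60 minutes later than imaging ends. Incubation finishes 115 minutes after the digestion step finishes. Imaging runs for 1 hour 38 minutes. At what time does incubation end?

14:47

The PCR run ends at 15:47 + 60 min = 16:47.
Imaging starts at 16:47 − 393 min = 10:14.
Imaging ends at 10:14 + 98 min = 11:52.
The digestion step ends at 11:52 + 60 min = 12:52.
Incubation ends at 12:52 + 115 min = 14:47.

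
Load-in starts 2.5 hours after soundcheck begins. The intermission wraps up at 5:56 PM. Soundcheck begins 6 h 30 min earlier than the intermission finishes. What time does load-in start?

Soundcheck starts at 5:56 PM − 390 min = 11:26 AM.
Load-in starts at 11:26 AM + 150 min = 1:56 PM.

1:56 PM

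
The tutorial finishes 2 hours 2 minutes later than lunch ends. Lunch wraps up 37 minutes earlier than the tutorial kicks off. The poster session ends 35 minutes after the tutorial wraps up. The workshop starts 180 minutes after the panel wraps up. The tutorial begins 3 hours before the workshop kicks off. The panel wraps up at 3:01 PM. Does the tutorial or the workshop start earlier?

the tutorial

The workshop starts at 3:01 PM + 180 min = 6:01 PM.
The tutorial starts at 6:01 PM − 180 min = 3:01 PM.
The tutorial starts at 3:01 PM and the workshop starts at 6:01 PM, so the tutorial is first.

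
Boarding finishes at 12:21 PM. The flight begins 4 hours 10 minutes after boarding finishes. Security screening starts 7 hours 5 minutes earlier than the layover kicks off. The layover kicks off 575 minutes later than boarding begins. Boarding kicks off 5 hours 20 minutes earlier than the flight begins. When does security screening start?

1:41 PM

The flight starts at 12:21 PM + 250 min = 4:31 PM.
Boarding starts at 4:31 PM − 320 min = 11:11 AM.
The layover starts at 11:11 AM + 575 min = 8:46 PM.
Security screening starts at 8:46 PM − 425 min = 1:41 PM.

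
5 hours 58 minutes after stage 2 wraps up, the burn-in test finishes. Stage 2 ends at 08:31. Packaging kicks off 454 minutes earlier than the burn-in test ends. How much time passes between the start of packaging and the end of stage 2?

1 h 36 min

The burn-in test ends at 08:31 + 358 min = 14:29.
Packaging starts at 14:29 − 454 min = 06:55.
From 06:55 to 08:31 is 1 h 36 min.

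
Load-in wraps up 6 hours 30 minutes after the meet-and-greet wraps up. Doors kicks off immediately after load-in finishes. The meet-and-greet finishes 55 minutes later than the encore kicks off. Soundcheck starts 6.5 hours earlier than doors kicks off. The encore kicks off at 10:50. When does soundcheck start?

11:45

The meet-and-greet ends at 10:50 + 55 min = 11:45.
Load-in ends at 11:45 + 390 min = 18:15.
So doors starts at 18:15.
Soundcheck starts at 18:15 − 390 min = 11:45.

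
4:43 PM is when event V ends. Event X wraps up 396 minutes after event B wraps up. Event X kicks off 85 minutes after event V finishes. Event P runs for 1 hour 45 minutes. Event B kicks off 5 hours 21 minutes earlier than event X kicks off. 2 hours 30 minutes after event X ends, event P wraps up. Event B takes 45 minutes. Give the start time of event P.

8:53 PM

Event X starts at 4:43 PM + 85 min = 6:08 PM.
Event B starts at 6:08 PM − 321 min = 12:47 PM.
Event B ends at 12:47 PM + 45 min = 1:32 PM.
Event X ends at 1:32 PM + 396 min = 8:08 PM.
Event P ends at 8:08 PM + 150 min = 10:38 PM.
Event P starts at 10:38 PM − 105 min = 8:53 PM.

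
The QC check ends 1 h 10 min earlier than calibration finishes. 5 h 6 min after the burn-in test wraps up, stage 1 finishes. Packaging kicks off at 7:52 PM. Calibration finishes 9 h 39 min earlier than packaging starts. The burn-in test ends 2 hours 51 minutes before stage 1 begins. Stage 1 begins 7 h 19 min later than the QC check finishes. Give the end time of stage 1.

Calibration ends at 7:52 PM − 579 min = 10:13 AM.
The QC check ends at 10:13 AM − 70 min = 9:03 AM.
Stage 1 starts at 9:03 AM + 439 min = 4:22 PM.
The burn-in test ends at 4:22 PM − 171 min = 1:31 PM.
Stage 1 ends at 1:31 PM + 306 min = 6:37 PM.

6:37 PM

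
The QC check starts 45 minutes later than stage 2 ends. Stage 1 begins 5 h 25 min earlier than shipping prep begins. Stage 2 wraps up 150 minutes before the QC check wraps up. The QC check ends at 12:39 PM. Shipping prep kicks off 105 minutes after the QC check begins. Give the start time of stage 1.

Stage 2 ends at 12:39 PM − 150 min = 10:09 AM.
The QC check starts at 10:09 AM + 45 min = 10:54 AM.
Shipping prep starts at 10:54 AM + 105 min = 12:39 PM.
Stage 1 starts at 12:39 PM − 325 min = 7:14 AM.

7:14 AM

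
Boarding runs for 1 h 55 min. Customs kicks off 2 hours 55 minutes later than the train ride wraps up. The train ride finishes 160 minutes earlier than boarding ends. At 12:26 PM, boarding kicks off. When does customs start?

2:36 PM

Boarding ends at 12:26 PM + 115 min = 2:21 PM.
The train ride ends at 2:21 PM − 160 min = 11:41 AM.
Customs starts at 11:41 AM + 175 min = 2:36 PM.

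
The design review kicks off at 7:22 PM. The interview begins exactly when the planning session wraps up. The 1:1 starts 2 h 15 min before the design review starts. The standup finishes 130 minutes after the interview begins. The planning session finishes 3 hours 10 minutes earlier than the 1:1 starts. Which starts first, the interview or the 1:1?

the interview

The 1:1 starts at 7:22 PM − 135 min = 5:07 PM.
The planning session ends at 5:07 PM − 190 min = 1:57 PM.
So the interview starts at 1:57 PM.
The interview starts at 1:57 PM and the 1:1 starts at 5:07 PM, so the interview is first.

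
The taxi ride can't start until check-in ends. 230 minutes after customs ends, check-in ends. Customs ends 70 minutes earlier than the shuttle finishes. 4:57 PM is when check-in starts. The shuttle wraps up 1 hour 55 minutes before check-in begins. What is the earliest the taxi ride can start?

The shuttle ends at 4:57 PM − 115 min = 3:02 PM.
Customs ends at 3:02 PM − 70 min = 1:52 PM.
Check-in ends at 1:52 PM + 230 min = 5:42 PM.
The taxi ride is bounded by check-in, so the earliest it can start is 5:42 PM.

5:42 PM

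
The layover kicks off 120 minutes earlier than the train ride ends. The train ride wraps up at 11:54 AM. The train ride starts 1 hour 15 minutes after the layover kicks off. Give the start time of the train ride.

The layover starts at 11:54 AM − 120 min = 9:54 AM.
The train ride starts at 9:54 AM + 75 min = 11:09 AM.

11:09 AM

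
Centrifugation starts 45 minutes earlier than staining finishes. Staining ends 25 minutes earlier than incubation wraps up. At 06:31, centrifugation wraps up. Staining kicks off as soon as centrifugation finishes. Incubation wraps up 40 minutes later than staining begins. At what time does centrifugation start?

Staining starts at 06:31.
Incubation ends at 06:31 + 40 min = 07:11.
Staining ends at 07:11 − 25 min = 06:46.
Centrifugation starts at 06:46 − 45 min = 06:01.

06:01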